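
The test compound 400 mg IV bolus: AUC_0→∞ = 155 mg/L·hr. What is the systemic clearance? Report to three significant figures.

CL = 2.58 L/hr

CL = Dose_iv / AUC_0→∞
   = 400 / 155 = 2.58065 L/hr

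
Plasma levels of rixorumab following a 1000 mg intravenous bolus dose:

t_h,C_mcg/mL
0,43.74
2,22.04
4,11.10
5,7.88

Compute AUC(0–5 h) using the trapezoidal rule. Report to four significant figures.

AUC = 108.4 mcg/mL·h

Trapezoidal AUC_0→5:
  [0→2]: (43.74+22.04)/2 × 2 = 65.78
  [2→4]: (22.04+11.10)/2 × 2 = 33.14
  [4→5]: (11.10+7.88)/2 × 1 = 9.49
  Sum = 108.41 mcg/mL·h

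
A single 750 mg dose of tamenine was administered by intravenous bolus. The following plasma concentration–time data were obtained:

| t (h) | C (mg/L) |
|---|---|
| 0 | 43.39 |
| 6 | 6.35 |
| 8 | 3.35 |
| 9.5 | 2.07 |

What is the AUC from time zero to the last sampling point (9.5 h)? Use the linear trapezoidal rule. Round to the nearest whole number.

Trapezoidal AUC_0→9.5:
  [0→6]: (43.39+6.35)/2 × 6 = 149.22
  [6→8]: (6.35+3.35)/2 × 2 = 9.7
  [8→9.5]: (3.35+2.07)/2 × 1.5 = 4.065
  Sum = 162.985 mg/L·h

AUC = 163 mg/L·h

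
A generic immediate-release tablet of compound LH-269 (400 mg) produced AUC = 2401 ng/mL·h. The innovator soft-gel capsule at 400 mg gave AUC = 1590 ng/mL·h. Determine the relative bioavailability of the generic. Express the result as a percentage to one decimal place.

F_rel = 151.0%

F_rel = (AUC_test/D_test) / (AUC_ref/D_ref)
      = (2401/400) / (1590/400)
      = 6.0025 / 3.975 = 1.5101 = 151.01%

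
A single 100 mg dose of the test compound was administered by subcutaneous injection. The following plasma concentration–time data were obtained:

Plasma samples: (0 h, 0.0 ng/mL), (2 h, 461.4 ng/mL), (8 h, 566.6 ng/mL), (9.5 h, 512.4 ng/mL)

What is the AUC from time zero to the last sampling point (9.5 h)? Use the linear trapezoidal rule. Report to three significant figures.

Trapezoidal AUC_0→9.5:
  [0→2]: (0.0+461.4)/2 × 2 = 461.4
  [2→8]: (461.4+566.6)/2 × 6 = 3084.0
  [8→9.5]: (566.6+512.4)/2 × 1.5 = 809.25
  Sum = 4354.65 ng/mL·h

AUC = 4350 ng/mL·h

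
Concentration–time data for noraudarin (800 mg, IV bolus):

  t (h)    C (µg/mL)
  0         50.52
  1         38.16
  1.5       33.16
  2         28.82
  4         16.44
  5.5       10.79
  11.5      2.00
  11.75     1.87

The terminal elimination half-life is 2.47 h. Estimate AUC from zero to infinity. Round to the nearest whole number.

AUC = 189 µg/mL·h

Trapezoidal AUC_0→11.75:
  [0→1]: (50.52+38.16)/2 × 1 = 44.34
  [1→1.5]: (38.16+33.16)/2 × 0.5 = 17.83
  [1.5→2]: (33.16+28.82)/2 × 0.5 = 15.495
  [2→4]: (28.82+16.44)/2 × 2 = 45.26
  [4→5.5]: (16.44+10.79)/2 × 1.5 = 20.4225
  [5.5→11.5]: (10.79+2.00)/2 × 6 = 38.37
  [11.5→11.75]: (2.00+1.87)/2 × 0.25 = 0.48375
  Sum = 182.20125 µg/mL·h
k_e = ln2 / t½ = 0.693147 / 2.47 = 0.2806 h^-1
Extrapolated tail: C_last / k_e = 1.87 / 0.2806 = 6.664
AUC_0→∞ = 182.20125 + 6.664 = 188.86525 µg/mL·h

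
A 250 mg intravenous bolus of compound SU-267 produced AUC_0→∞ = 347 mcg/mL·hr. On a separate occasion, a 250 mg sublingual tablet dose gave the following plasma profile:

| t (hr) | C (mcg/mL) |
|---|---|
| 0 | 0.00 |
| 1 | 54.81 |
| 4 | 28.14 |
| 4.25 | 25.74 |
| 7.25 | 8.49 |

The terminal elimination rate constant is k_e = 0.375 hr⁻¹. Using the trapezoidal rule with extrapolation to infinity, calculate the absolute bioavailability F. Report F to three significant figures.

F = 0.670

Trapezoidal AUC_0→7.25 (sublingual tablet):
  [0→1]: (0.00+54.81)/2 × 1 = 27.405
  [1→4]: (54.81+28.14)/2 × 3 = 124.425
  [4→4.25]: (28.14+25.74)/2 × 0.25 = 6.735
  [4.25→7.25]: (25.74+8.49)/2 × 3 = 51.345
  Sum = 209.91 mcg/mL·hr
Tail: C_last/k_e = 8.49/0.375 = 22.640
AUC_0→∞ (sublingual tablet) = 209.91 + 22.640 = 232.55 mcg/mL·hr
F = (AUC_ev/D_ev)/(AUC_iv/D_iv) = (232.55/250)/(347/250) = 0.9302/1.388 = 0.6702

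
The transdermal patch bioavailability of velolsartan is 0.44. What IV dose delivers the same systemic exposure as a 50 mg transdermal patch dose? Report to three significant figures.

D_iv = 22.0 mg

Systemic exposure from an extravascular dose = F × D_ev, so the equivalent IV dose is F × D_ev.
D_iv = F × D_ev = 0.44 × 50 = 22 mg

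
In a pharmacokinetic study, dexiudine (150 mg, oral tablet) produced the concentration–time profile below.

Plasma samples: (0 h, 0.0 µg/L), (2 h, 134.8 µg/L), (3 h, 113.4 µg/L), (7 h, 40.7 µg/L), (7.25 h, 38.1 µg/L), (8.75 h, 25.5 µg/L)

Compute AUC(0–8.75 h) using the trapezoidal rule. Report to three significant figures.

AUC = 625 µg/L·h

Trapezoidal AUC_0→8.75:
  [0→2]: (0.0+134.8)/2 × 2 = 134.8
  [2→3]: (134.8+113.4)/2 × 1 = 124.1
  [3→7]: (113.4+40.7)/2 × 4 = 308.2
  [7→7.25]: (40.7+38.1)/2 × 0.25 = 9.85
  [7.25→8.75]: (38.1+25.5)/2 × 1.5 = 47.7
  Sum = 624.65 µg/L·h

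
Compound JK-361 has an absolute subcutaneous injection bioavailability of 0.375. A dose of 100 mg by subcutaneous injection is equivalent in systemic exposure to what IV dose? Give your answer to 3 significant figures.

Systemic exposure from an extravascular dose = F × D_ev, so the equivalent IV dose is F × D_ev.
D_iv = F × D_ev = 0.375 × 100 = 37.5 mg

D_iv = 37.5 mg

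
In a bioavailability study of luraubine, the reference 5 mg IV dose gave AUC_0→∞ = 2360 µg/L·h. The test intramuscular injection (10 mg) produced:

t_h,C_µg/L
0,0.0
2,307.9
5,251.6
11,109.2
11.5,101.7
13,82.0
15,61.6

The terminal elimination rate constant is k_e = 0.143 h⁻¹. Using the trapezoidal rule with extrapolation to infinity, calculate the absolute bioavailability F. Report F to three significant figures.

F = 0.634

Trapezoidal AUC_0→15 (intramuscular injection):
  [0→2]: (0.0+307.9)/2 × 2 = 307.9
  [2→5]: (307.9+251.6)/2 × 3 = 839.25
  [5→11]: (251.6+109.2)/2 × 6 = 1082.4
  [11→11.5]: (109.2+101.7)/2 × 0.5 = 52.725
  [11.5→13]: (101.7+82.0)/2 × 1.5 = 137.775
  [13→15]: (82.0+61.6)/2 × 2 = 143.6
  Sum = 2563.65 µg/L·h
Tail: C_last/k_e = 61.6/0.143 = 430.769
AUC_0→∞ (intramuscular injection) = 2563.65 + 430.769 = 2994.419 µg/L·h
F = (AUC_ev/D_ev)/(AUC_iv/D_iv) = (2994.419/10)/(2360/5) = 299.4419/472 = 0.6344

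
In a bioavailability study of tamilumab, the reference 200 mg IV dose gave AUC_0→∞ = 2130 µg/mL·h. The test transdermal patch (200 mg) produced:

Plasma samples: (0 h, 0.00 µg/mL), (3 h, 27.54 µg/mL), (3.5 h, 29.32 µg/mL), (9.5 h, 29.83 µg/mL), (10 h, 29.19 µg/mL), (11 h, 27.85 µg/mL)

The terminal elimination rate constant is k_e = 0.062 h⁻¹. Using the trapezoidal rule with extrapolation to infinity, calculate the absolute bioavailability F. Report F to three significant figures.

F = 0.341

Trapezoidal AUC_0→11 (transdermal patch):
  [0→3]: (0.00+27.54)/2 × 3 = 41.31
  [3→3.5]: (27.54+29.32)/2 × 0.5 = 14.215
  [3.5→9.5]: (29.32+29.83)/2 × 6 = 177.45
  [9.5→10]: (29.83+29.19)/2 × 0.5 = 14.755
  [10→11]: (29.19+27.85)/2 × 1 = 28.52
  Sum = 276.25 µg/mL·h
Tail: C_last/k_e = 27.85/0.062 = 449.194
AUC_0→∞ (transdermal patch) = 276.25 + 449.194 = 725.444 µg/mL·h
F = (AUC_ev/D_ev)/(AUC_iv/D_iv) = (725.444/200)/(2130/200) = 3.62722/10.65 = 0.3406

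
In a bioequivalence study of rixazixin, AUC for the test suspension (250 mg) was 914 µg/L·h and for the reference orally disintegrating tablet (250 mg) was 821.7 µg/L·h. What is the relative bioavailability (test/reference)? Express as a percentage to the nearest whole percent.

F_rel = (AUC_test/D_test) / (AUC_ref/D_ref)
      = (914/250) / (821.7/250)
      = 3.656 / 3.2868 = 1.1123 = 111.23%

F_rel = 111%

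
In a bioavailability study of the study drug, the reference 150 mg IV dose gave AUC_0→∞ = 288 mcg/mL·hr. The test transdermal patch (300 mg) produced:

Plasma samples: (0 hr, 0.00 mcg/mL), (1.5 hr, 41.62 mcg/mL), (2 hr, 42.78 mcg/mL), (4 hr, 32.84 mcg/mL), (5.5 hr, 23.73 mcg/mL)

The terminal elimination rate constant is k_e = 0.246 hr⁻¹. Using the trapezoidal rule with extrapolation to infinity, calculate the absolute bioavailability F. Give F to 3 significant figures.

Trapezoidal AUC_0→5.5 (transdermal patch):
  [0→1.5]: (0.00+41.62)/2 × 1.5 = 31.215
  [1.5→2]: (41.62+42.78)/2 × 0.5 = 21.1
  [2→4]: (42.78+32.84)/2 × 2 = 75.62
  [4→5.5]: (32.84+23.73)/2 × 1.5 = 42.4275
  Sum = 170.3625 mcg/mL·hr
Tail: C_last/k_e = 23.73/0.246 = 96.463
AUC_0→∞ (transdermal patch) = 170.3625 + 96.463 = 266.8255 mcg/mL·hr
F = (AUC_ev/D_ev)/(AUC_iv/D_iv) = (266.8255/300)/(288/150) = 0.889418/1.92 = 0.4632

F = 0.463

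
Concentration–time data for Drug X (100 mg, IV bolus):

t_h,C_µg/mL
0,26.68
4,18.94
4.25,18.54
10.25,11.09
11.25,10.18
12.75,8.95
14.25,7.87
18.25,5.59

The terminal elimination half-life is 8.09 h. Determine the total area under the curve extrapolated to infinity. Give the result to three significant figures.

Trapezoidal AUC_0→18.25:
  [0→4]: (26.68+18.94)/2 × 4 = 91.24
  [4→4.25]: (18.94+18.54)/2 × 0.25 = 4.685
  [4.25→10.25]: (18.54+11.09)/2 × 6 = 88.89
  [10.25→11.25]: (11.09+10.18)/2 × 1 = 10.635
  [11.25→12.75]: (10.18+8.95)/2 × 1.5 = 14.3475
  [12.75→14.25]: (8.95+7.87)/2 × 1.5 = 12.615
  [14.25→18.25]: (7.87+5.59)/2 × 4 = 26.92
  Sum = 249.3325 µg/mL·h
k_e = ln2 / t½ = 0.693147 / 8.09 = 0.0857 h^-1
Extrapolated tail: C_last / k_e = 5.59 / 0.0857 = 65.228
AUC_0→∞ = 249.3325 + 65.228 = 314.5605 µg/mL·h

AUC = 315 µg/mL·h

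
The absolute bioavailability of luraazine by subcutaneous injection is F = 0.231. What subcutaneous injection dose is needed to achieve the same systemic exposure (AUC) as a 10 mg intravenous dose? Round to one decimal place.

D_subcutaneous = 43.3 mg

For equal systemic exposure: F × D_ev = D_iv
D_ev = D_iv / F = 10 / 0.231 = 43.29 mg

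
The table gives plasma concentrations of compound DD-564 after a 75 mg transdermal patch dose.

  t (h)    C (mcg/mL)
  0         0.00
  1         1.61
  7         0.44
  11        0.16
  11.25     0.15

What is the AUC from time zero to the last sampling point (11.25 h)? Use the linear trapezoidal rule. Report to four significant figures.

Trapezoidal AUC_0→11.25:
  [0→1]: (0.00+1.61)/2 × 1 = 0.805
  [1→7]: (1.61+0.44)/2 × 6 = 6.15
  [7→11]: (0.44+0.16)/2 × 4 = 1.2
  [11→11.25]: (0.16+0.15)/2 × 0.25 = 0.03875
  Sum = 8.19375 mcg/mL·h

AUC = 8.194 mcg/mL·h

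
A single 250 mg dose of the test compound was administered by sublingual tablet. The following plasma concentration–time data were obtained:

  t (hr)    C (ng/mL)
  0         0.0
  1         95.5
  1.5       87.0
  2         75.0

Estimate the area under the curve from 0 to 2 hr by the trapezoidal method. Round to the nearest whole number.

Trapezoidal AUC_0→2:
  [0→1]: (0.0+95.5)/2 × 1 = 47.75
  [1→1.5]: (95.5+87.0)/2 × 0.5 = 45.625
  [1.5→2]: (87.0+75.0)/2 × 0.5 = 40.5
  Sum = 133.875 ng/mL·hr

AUC = 134 ng/mL·hr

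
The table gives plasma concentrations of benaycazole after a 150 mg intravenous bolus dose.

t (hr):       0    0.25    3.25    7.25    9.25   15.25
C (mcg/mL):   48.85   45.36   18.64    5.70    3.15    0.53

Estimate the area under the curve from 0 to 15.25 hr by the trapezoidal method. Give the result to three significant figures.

Trapezoidal AUC_0→15.25:
  [0→0.25]: (48.85+45.36)/2 × 0.25 = 11.77625
  [0.25→3.25]: (45.36+18.64)/2 × 3 = 96.0
  [3.25→7.25]: (18.64+5.70)/2 × 4 = 48.68
  [7.25→9.25]: (5.70+3.15)/2 × 2 = 8.85
  [9.25→15.25]: (3.15+0.53)/2 × 6 = 11.04
  Sum = 176.34625 mcg/mL·hr

AUC = 176 mcg/mL·hr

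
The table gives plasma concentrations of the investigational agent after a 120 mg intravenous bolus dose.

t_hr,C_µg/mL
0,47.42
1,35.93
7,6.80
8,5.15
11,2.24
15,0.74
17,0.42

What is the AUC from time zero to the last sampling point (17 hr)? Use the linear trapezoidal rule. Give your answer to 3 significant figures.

AUC = 194 µg/mL·hr

Trapezoidal AUC_0→17:
  [0→1]: (47.42+35.93)/2 × 1 = 41.675
  [1→7]: (35.93+6.80)/2 × 6 = 128.19
  [7→8]: (6.80+5.15)/2 × 1 = 5.975
  [8→11]: (5.15+2.24)/2 × 3 = 11.085
  [11→15]: (2.24+0.74)/2 × 4 = 5.96
  [15→17]: (0.74+0.42)/2 × 2 = 1.16
  Sum = 194.045 µg/mL·hr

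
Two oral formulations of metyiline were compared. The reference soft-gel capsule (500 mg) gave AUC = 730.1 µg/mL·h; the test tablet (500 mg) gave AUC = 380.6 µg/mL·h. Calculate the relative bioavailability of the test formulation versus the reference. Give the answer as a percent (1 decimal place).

F_rel = 52.1%

F_rel = (AUC_test/D_test) / (AUC_ref/D_ref)
      = (380.6/500) / (730.1/500)
      = 0.7612 / 1.4602 = 0.5213 = 52.13%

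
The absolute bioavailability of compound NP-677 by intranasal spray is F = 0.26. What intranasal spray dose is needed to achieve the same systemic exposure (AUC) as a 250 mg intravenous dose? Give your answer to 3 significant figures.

D_intranasal = 962 mg

For equal systemic exposure: F × D_ev = D_iv
D_ev = D_iv / F = 250 / 0.26 = 961.538 mg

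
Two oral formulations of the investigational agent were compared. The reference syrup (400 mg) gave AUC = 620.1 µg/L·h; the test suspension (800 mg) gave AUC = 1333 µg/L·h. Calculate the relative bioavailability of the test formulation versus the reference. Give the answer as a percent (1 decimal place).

F_rel = 107.5%

F_rel = (AUC_test/D_test) / (AUC_ref/D_ref)
      = (1333/800) / (620.1/400)
      = 1.66625 / 1.55025 = 1.0748 = 107.48%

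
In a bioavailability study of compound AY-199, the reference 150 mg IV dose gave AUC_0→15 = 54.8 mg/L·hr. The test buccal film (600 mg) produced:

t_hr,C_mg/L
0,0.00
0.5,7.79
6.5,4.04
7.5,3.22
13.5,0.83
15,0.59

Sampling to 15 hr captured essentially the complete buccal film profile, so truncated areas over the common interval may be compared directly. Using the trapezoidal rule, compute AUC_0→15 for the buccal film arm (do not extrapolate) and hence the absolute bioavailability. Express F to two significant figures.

Trapezoidal AUC_0→15 (buccal film):
  [0→0.5]: (0.00+7.79)/2 × 0.5 = 1.9475
  [0.5→6.5]: (7.79+4.04)/2 × 6 = 35.49
  [6.5→7.5]: (4.04+3.22)/2 × 1 = 3.63
  [7.5→13.5]: (3.22+0.83)/2 × 6 = 12.15
  [13.5→15]: (0.83+0.59)/2 × 1.5 = 1.065
  Sum = 54.2825 mg/L·hr
F = (AUC_ev/D_ev)/(AUC_iv/D_iv) = (54.2825/600)/(54.8/150) = 0.0904708/0.365333 = 0.2476

F = 0.25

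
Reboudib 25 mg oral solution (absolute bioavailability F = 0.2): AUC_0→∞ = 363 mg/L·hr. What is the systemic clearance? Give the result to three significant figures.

CL = F × Dose / AUC_0→∞
   = 0.2 × 25 / 363 = 0.0137741 L/hr

CL = 0.0138 L/hr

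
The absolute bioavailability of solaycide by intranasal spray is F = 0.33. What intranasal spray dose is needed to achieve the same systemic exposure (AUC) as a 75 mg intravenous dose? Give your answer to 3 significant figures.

D_intranasal = 227 mg

For equal systemic exposure: F × D_ev = D_iv
D_ev = D_iv / F = 75 / 0.33 = 227.273 mg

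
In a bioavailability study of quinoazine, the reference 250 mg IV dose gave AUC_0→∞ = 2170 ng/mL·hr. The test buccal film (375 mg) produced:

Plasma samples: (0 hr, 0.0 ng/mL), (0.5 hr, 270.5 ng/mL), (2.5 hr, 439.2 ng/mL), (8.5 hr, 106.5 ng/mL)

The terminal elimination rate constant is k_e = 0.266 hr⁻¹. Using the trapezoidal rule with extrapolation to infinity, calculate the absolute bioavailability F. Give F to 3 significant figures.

Trapezoidal AUC_0→8.5 (buccal film):
  [0→0.5]: (0.0+270.5)/2 × 0.5 = 67.625
  [0.5→2.5]: (270.5+439.2)/2 × 2 = 709.7
  [2.5→8.5]: (439.2+106.5)/2 × 6 = 1637.1
  Sum = 2414.425 ng/mL·hr
Tail: C_last/k_e = 106.5/0.266 = 400.376
AUC_0→∞ (buccal film) = 2414.425 + 400.376 = 2814.801 ng/mL·hr
F = (AUC_ev/D_ev)/(AUC_iv/D_iv) = (2814.801/375)/(2170/250) = 7.506136/8.68 = 0.8648

F = 0.865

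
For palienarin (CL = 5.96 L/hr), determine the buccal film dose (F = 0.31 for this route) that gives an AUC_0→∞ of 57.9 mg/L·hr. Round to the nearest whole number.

Dose = 1113 mg

Dose = CL × AUC_0→∞ / F
     = 5.96 × 57.9 / 0.31 = 1113.17 mg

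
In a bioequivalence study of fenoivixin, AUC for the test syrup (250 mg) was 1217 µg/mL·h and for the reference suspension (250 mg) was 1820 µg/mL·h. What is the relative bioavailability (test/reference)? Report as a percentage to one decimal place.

F_rel = 66.9%

F_rel = (AUC_test/D_test) / (AUC_ref/D_ref)
      = (1217/250) / (1820/250)
      = 4.868 / 7.28 = 0.6687 = 66.87%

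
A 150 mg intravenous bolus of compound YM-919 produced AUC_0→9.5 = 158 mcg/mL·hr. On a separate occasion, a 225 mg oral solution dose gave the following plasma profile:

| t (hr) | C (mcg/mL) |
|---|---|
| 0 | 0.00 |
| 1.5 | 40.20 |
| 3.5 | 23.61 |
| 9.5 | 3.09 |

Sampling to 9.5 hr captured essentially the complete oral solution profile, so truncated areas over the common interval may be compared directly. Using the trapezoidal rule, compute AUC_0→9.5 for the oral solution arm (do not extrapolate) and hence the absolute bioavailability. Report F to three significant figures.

Trapezoidal AUC_0→9.5 (oral solution):
  [0→1.5]: (0.00+40.20)/2 × 1.5 = 30.15
  [1.5→3.5]: (40.20+23.61)/2 × 2 = 63.81
  [3.5→9.5]: (23.61+3.09)/2 × 6 = 80.1
  Sum = 174.06 mcg/mL·hr
F = (AUC_ev/D_ev)/(AUC_iv/D_iv) = (174.06/225)/(158/150) = 0.7736/1.05333 = 0.7344

F = 0.734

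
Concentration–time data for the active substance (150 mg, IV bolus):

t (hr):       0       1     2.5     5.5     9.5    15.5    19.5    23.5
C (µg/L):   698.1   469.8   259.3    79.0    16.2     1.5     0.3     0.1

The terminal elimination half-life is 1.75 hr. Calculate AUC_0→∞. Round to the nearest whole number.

Trapezoidal AUC_0→23.5:
  [0→1]: (698.1+469.8)/2 × 1 = 583.95
  [1→2.5]: (469.8+259.3)/2 × 1.5 = 546.825
  [2.5→5.5]: (259.3+79.0)/2 × 3 = 507.45
  [5.5→9.5]: (79.0+16.2)/2 × 4 = 190.4
  [9.5→15.5]: (16.2+1.5)/2 × 6 = 53.1
  [15.5→19.5]: (1.5+0.3)/2 × 4 = 3.6
  [19.5→23.5]: (0.3+0.1)/2 × 4 = 0.8
  Sum = 1886.125 µg/L·hr
k_e = ln2 / t½ = 0.693147 / 1.75 = 0.3961 hr^-1
Extrapolated tail: C_last / k_e = 0.1 / 0.3961 = 0.252
AUC_0→∞ = 1886.125 + 0.252 = 1886.377 µg/L·hr

AUC = 1886 µg/L·hr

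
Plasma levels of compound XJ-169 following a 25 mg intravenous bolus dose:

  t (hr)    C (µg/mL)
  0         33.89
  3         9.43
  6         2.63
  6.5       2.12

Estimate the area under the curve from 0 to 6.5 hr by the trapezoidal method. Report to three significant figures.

AUC = 84.3 µg/mL·hr

Trapezoidal AUC_0→6.5:
  [0→3]: (33.89+9.43)/2 × 3 = 64.98
  [3→6]: (9.43+2.63)/2 × 3 = 18.09
  [6→6.5]: (2.63+2.12)/2 × 0.5 = 1.1875
  Sum = 84.2575 µg/mL·hr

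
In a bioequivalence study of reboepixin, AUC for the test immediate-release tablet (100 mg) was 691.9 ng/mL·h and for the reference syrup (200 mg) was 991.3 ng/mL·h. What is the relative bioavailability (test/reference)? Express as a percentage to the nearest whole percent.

F_rel = 140%

F_rel = (AUC_test/D_test) / (AUC_ref/D_ref)
      = (691.9/100) / (991.3/200)
      = 6.919 / 4.9565 = 1.3959 = 139.59%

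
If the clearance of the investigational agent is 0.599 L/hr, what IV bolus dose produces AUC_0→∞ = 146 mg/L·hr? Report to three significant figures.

Dose_iv = CL × AUC_0→∞
     = 0.599 × 146 = 87.454 mg

Dose = 87.5 mg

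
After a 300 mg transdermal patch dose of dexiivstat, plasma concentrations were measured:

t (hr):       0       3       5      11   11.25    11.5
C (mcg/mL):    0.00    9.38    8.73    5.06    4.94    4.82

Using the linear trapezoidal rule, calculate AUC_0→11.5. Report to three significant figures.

Trapezoidal AUC_0→11.5:
  [0→3]: (0.00+9.38)/2 × 3 = 14.07
  [3→5]: (9.38+8.73)/2 × 2 = 18.11
  [5→11]: (8.73+5.06)/2 × 6 = 41.37
  [11→11.25]: (5.06+4.94)/2 × 0.25 = 1.25
  [11.25→11.5]: (4.94+4.82)/2 × 0.25 = 1.22
  Sum = 76.02 mcg/mL·hr

AUC = 76.0 mcg/mL·hr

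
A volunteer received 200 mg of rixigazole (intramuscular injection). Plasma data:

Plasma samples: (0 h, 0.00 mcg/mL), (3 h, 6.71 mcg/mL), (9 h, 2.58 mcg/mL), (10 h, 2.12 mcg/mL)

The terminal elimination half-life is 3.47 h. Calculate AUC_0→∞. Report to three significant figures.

Trapezoidal AUC_0→10:
  [0→3]: (0.00+6.71)/2 × 3 = 10.065
  [3→9]: (6.71+2.58)/2 × 6 = 27.87
  [9→10]: (2.58+2.12)/2 × 1 = 2.35
  Sum = 40.285 mcg/mL·h
k_e = ln2 / t½ = 0.693147 / 3.47 = 0.1998 h^-1
Extrapolated tail: C_last / k_e = 2.12 / 0.1998 = 10.611
AUC_0→∞ = 40.285 + 10.611 = 50.896 mcg/mL·h

AUC = 50.9 mcg/mL·h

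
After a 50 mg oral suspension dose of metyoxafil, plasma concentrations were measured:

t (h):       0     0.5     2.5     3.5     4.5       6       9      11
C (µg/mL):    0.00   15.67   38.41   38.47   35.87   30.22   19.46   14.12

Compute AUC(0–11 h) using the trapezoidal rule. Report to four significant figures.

Trapezoidal AUC_0→11:
  [0→0.5]: (0.00+15.67)/2 × 0.5 = 3.9175
  [0.5→2.5]: (15.67+38.41)/2 × 2 = 54.08
  [2.5→3.5]: (38.41+38.47)/2 × 1 = 38.44
  [3.5→4.5]: (38.47+35.87)/2 × 1 = 37.17
  [4.5→6]: (35.87+30.22)/2 × 1.5 = 49.5675
  [6→9]: (30.22+19.46)/2 × 3 = 74.52
  [9→11]: (19.46+14.12)/2 × 2 = 33.58
  Sum = 291.275 µg/mL·h

AUC = 291.3 µg/mL·h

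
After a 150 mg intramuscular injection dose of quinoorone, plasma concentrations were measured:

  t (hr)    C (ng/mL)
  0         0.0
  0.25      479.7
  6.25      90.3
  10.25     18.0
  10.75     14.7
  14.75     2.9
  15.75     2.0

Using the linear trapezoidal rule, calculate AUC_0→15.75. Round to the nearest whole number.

AUC = 2032 ng/mL·hr

Trapezoidal AUC_0→15.75:
  [0→0.25]: (0.0+479.7)/2 × 0.25 = 59.9625
  [0.25→6.25]: (479.7+90.3)/2 × 6 = 1710.0
  [6.25→10.25]: (90.3+18.0)/2 × 4 = 216.6
  [10.25→10.75]: (18.0+14.7)/2 × 0.5 = 8.175
  [10.75→14.75]: (14.7+2.9)/2 × 4 = 35.2
  [14.75→15.75]: (2.9+2.0)/2 × 1 = 2.45
  Sum = 2032.3875 ng/mL·hr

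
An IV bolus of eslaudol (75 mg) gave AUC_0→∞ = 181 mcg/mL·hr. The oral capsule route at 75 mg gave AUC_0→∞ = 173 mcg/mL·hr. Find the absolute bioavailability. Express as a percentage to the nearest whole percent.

F = (AUC_ev / D_ev) / (AUC_iv / D_iv)
  = (173/75) / (181/75)
  = 2.30667 / 2.41333 = 0.9558
  = 95.58%

F = 96%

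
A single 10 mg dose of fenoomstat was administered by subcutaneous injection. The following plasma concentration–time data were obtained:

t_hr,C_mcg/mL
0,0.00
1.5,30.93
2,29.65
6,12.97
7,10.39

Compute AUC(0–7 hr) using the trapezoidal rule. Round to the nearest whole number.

AUC = 135 mcg/mL·hr

Trapezoidal AUC_0→7:
  [0→1.5]: (0.00+30.93)/2 × 1.5 = 23.1975
  [1.5→2]: (30.93+29.65)/2 × 0.5 = 15.145
  [2→6]: (29.65+12.97)/2 × 4 = 85.24
  [6→7]: (12.97+10.39)/2 × 1 = 11.68
  Sum = 135.2625 mcg/mL·hr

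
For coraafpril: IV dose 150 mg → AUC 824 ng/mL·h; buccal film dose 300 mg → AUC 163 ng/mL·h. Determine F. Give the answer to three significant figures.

F = (AUC_ev / D_ev) / (AUC_iv / D_iv)
  = (163/300) / (824/150)
  = 0.543333 / 5.49333 = 0.0989

F = 0.0989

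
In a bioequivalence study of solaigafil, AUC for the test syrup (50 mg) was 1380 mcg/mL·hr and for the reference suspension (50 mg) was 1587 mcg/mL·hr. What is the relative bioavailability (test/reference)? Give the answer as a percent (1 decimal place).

F_rel = 87.0%

F_rel = (AUC_test/D_test) / (AUC_ref/D_ref)
      = (1380/50) / (1587/50)
      = 27.6 / 31.74 = 0.8696 = 86.96%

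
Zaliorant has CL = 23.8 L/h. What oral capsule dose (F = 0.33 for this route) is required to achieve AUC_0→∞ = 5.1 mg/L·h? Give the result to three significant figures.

Dose = 368 mg

Dose = CL × AUC_0→∞ / F
     = 23.8 × 5.1 / 0.33 = 367.818 mg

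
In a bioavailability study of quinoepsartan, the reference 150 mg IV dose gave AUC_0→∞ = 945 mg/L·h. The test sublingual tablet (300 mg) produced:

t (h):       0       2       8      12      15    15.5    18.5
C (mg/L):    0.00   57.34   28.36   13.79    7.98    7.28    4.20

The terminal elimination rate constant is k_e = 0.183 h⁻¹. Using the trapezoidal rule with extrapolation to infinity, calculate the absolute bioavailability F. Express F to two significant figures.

Trapezoidal AUC_0→18.5 (sublingual tablet):
  [0→2]: (0.00+57.34)/2 × 2 = 57.34
  [2→8]: (57.34+28.36)/2 × 6 = 257.1
  [8→12]: (28.36+13.79)/2 × 4 = 84.3
  [12→15]: (13.79+7.98)/2 × 3 = 32.655
  [15→15.5]: (7.98+7.28)/2 × 0.5 = 3.815
  [15.5→18.5]: (7.28+4.20)/2 × 3 = 17.22
  Sum = 452.43 mg/L·h
Tail: C_last/k_e = 4.20/0.183 = 22.951
AUC_0→∞ (sublingual tablet) = 452.43 + 22.951 = 475.381 mg/L·h
F = (AUC_ev/D_ev)/(AUC_iv/D_iv) = (475.381/300)/(945/150) = 1.5846/6.3 = 0.2515

F = 0.25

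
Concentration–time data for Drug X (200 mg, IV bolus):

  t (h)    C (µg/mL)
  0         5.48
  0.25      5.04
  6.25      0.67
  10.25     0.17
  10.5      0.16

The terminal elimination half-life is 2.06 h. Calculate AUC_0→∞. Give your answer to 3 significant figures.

Trapezoidal AUC_0→10.5:
  [0→0.25]: (5.48+5.04)/2 × 0.25 = 1.315
  [0.25→6.25]: (5.04+0.67)/2 × 6 = 17.13
  [6.25→10.25]: (0.67+0.17)/2 × 4 = 1.68
  [10.25→10.5]: (0.17+0.16)/2 × 0.25 = 0.04125
  Sum = 20.16625 µg/mL·h
k_e = ln2 / t½ = 0.693147 / 2.06 = 0.3365 h^-1
Extrapolated tail: C_last / k_e = 0.16 / 0.3365 = 0.475
AUC_0→∞ = 20.16625 + 0.475 = 20.64125 µg/mL·h

AUC = 20.6 µg/mL·h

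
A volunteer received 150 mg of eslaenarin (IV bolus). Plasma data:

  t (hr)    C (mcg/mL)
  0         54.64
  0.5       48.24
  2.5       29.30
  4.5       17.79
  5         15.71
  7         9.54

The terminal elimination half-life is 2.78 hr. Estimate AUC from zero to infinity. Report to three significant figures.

AUC = 222 mcg/mL·hr

Trapezoidal AUC_0→7:
  [0→0.5]: (54.64+48.24)/2 × 0.5 = 25.72
  [0.5→2.5]: (48.24+29.30)/2 × 2 = 77.54
  [2.5→4.5]: (29.30+17.79)/2 × 2 = 47.09
  [4.5→5]: (17.79+15.71)/2 × 0.5 = 8.375
  [5→7]: (15.71+9.54)/2 × 2 = 25.25
  Sum = 183.975 mcg/mL·hr
k_e = ln2 / t½ = 0.693147 / 2.78 = 0.2493 hr^-1
Extrapolated tail: C_last / k_e = 9.54 / 0.2493 = 38.267
AUC_0→∞ = 183.975 + 38.267 = 222.242 mcg/mL·hr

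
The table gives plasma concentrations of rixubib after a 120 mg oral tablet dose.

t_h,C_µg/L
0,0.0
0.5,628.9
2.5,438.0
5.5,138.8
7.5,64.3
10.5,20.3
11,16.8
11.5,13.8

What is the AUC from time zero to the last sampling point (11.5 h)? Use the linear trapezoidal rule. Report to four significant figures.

Trapezoidal AUC_0→11.5:
  [0→0.5]: (0.0+628.9)/2 × 0.5 = 157.225
  [0.5→2.5]: (628.9+438.0)/2 × 2 = 1066.9
  [2.5→5.5]: (438.0+138.8)/2 × 3 = 865.2
  [5.5→7.5]: (138.8+64.3)/2 × 2 = 203.1
  [7.5→10.5]: (64.3+20.3)/2 × 3 = 126.9
  [10.5→11]: (20.3+16.8)/2 × 0.5 = 9.275
  [11→11.5]: (16.8+13.8)/2 × 0.5 = 7.65
  Sum = 2436.25 µg/L·h

AUC = 2436 µg/L·h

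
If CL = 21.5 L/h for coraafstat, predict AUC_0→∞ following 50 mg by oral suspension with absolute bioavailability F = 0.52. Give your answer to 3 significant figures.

AUC = 1.21 mg/L·h

AUC_0→∞ = F × Dose / CL
        = 0.52 × 50 / 21.5 = 1.2093 mg/L·h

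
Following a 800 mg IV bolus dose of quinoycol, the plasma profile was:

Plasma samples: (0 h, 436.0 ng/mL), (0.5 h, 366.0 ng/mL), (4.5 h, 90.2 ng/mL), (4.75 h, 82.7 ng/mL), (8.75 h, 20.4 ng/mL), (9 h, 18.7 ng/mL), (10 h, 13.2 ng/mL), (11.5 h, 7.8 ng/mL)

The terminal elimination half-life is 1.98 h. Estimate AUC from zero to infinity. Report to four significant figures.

Trapezoidal AUC_0→11.5:
  [0→0.5]: (436.0+366.0)/2 × 0.5 = 200.5
  [0.5→4.5]: (366.0+90.2)/2 × 4 = 912.4
  [4.5→4.75]: (90.2+82.7)/2 × 0.25 = 21.6125
  [4.75→8.75]: (82.7+20.4)/2 × 4 = 206.2
  [8.75→9]: (20.4+18.7)/2 × 0.25 = 4.8875
  [9→10]: (18.7+13.2)/2 × 1 = 15.95
  [10→11.5]: (13.2+7.8)/2 × 1.5 = 15.75
  Sum = 1377.3 ng/mL·h
k_e = ln2 / t½ = 0.693147 / 1.98 = 0.3501 h^-1
Extrapolated tail: C_last / k_e = 7.8 / 0.3501 = 22.279
AUC_0→∞ = 1377.3 + 22.279 = 1399.579 ng/mL·h

AUC = 1400 ng/mL·h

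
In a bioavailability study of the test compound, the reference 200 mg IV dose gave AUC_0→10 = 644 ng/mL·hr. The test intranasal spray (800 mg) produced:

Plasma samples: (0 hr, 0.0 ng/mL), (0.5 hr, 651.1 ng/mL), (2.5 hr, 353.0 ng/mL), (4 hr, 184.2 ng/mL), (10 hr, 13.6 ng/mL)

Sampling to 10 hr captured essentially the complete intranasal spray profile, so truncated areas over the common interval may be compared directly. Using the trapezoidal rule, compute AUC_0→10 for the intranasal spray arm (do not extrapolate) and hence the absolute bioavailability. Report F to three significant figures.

Trapezoidal AUC_0→10 (intranasal spray):
  [0→0.5]: (0.0+651.1)/2 × 0.5 = 162.775
  [0.5→2.5]: (651.1+353.0)/2 × 2 = 1004.1
  [2.5→4]: (353.0+184.2)/2 × 1.5 = 402.9
  [4→10]: (184.2+13.6)/2 × 6 = 593.4
  Sum = 2163.175 ng/mL·hr
F = (AUC_ev/D_ev)/(AUC_iv/D_iv) = (2163.175/800)/(644/200) = 2.70397/3.22 = 0.8397

F = 0.840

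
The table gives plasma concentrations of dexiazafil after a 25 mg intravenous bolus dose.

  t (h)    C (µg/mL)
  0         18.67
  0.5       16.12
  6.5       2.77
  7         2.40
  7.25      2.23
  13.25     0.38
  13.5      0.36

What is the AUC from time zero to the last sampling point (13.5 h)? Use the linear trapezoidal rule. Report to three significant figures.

AUC = 75.2 µg/mL·h

Trapezoidal AUC_0→13.5:
  [0→0.5]: (18.67+16.12)/2 × 0.5 = 8.6975
  [0.5→6.5]: (16.12+2.77)/2 × 6 = 56.67
  [6.5→7]: (2.77+2.40)/2 × 0.5 = 1.2925
  [7→7.25]: (2.40+2.23)/2 × 0.25 = 0.57875
  [7.25→13.25]: (2.23+0.38)/2 × 6 = 7.83
  [13.25→13.5]: (0.38+0.36)/2 × 0.25 = 0.0925
  Sum = 75.16125 µg/mL·h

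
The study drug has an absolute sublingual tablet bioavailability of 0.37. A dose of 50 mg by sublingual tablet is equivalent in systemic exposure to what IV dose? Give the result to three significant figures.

D_iv = 18.5 mg

Systemic exposure from an extravascular dose = F × D_ev, so the equivalent IV dose is F × D_ev.
D_iv = F × D_ev = 0.37 × 50 = 18.5 mg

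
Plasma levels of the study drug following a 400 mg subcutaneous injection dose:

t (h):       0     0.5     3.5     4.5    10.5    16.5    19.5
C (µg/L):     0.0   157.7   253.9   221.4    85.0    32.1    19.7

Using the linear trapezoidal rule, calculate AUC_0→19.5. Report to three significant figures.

AUC = 2240 µg/L·h

Trapezoidal AUC_0→19.5:
  [0→0.5]: (0.0+157.7)/2 × 0.5 = 39.425
  [0.5→3.5]: (157.7+253.9)/2 × 3 = 617.4
  [3.5→4.5]: (253.9+221.4)/2 × 1 = 237.65
  [4.5→10.5]: (221.4+85.0)/2 × 6 = 919.2
  [10.5→16.5]: (85.0+32.1)/2 × 6 = 351.3
  [16.5→19.5]: (32.1+19.7)/2 × 3 = 77.7
  Sum = 2242.675 µg/L·h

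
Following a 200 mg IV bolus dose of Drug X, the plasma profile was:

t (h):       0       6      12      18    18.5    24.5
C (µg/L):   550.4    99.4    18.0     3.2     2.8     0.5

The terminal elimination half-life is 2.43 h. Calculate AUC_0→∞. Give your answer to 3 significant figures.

AUC = 2380 µg/L·h

Trapezoidal AUC_0→24.5:
  [0→6]: (550.4+99.4)/2 × 6 = 1949.4
  [6→12]: (99.4+18.0)/2 × 6 = 352.2
  [12→18]: (18.0+3.2)/2 × 6 = 63.6
  [18→18.5]: (3.2+2.8)/2 × 0.5 = 1.5
  [18.5→24.5]: (2.8+0.5)/2 × 6 = 9.9
  Sum = 2376.6 µg/L·h
k_e = ln2 / t½ = 0.693147 / 2.43 = 0.2852 h^-1
Extrapolated tail: C_last / k_e = 0.5 / 0.2852 = 1.753
AUC_0→∞ = 2376.6 + 1.753 = 2378.353 µg/L·h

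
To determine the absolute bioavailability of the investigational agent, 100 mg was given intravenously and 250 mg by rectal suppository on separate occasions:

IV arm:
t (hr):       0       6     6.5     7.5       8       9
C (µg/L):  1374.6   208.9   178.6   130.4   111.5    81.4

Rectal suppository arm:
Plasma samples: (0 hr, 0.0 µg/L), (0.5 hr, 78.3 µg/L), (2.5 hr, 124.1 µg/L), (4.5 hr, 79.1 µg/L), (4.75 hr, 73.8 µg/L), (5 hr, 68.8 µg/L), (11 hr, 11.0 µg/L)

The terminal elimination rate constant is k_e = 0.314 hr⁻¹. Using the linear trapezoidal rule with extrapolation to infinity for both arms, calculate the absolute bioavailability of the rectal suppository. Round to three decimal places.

Trapezoidal AUC_0→9 (IV):
  [0→6]: (1374.6+208.9)/2 × 6 = 4750.5
  [6→6.5]: (208.9+178.6)/2 × 0.5 = 96.875
  [6.5→7.5]: (178.6+130.4)/2 × 1 = 154.5
  [7.5→8]: (130.4+111.5)/2 × 0.5 = 60.475
  [8→9]: (111.5+81.4)/2 × 1 = 96.45
  Sum = 5158.8 µg/L·hr
IV tail: 81.4/0.314 = 259.236; AUC_iv,0→∞ = 5158.8 + 259.236 = 5418.036 µg/L·hr
Trapezoidal AUC_0→11 (rectal suppository):
  [0→0.5]: (0.0+78.3)/2 × 0.5 = 19.575
  [0.5→2.5]: (78.3+124.1)/2 × 2 = 202.4
  [2.5→4.5]: (124.1+79.1)/2 × 2 = 203.2
  [4.5→4.75]: (79.1+73.8)/2 × 0.25 = 19.1125
  [4.75→5]: (73.8+68.8)/2 × 0.25 = 17.825
  [5→11]: (68.8+11.0)/2 × 6 = 239.4
  Sum = 701.5125 µg/L·hr
rectal suppository tail: 11.0/0.314 = 35.032; AUC_ev,0→∞ = 701.5125 + 35.032 = 736.5445 µg/L·hr
F = (AUC_ev/D_ev)/(AUC_iv/D_iv) = (736.5445/250)/(5418.036/100) = 2.946178/54.18036 = 0.0544

F = 0.054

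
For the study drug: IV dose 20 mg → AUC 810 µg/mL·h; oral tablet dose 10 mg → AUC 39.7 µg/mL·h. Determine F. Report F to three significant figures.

F = (AUC_ev / D_ev) / (AUC_iv / D_iv)
  = (39.7/10) / (810/20)
  = 3.97 / 40.5 = 0.0980

F = 0.0980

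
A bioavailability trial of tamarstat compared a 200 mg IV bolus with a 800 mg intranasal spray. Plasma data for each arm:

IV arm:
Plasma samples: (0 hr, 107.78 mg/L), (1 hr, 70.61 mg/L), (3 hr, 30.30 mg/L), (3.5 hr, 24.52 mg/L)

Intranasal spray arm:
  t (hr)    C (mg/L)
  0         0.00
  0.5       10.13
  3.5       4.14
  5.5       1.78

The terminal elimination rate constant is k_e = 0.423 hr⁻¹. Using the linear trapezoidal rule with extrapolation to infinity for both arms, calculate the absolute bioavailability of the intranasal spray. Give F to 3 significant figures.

F = 0.0325

Trapezoidal AUC_0→3.5 (IV):
  [0→1]: (107.78+70.61)/2 × 1 = 89.195
  [1→3]: (70.61+30.30)/2 × 2 = 100.91
  [3→3.5]: (30.30+24.52)/2 × 0.5 = 13.705
  Sum = 203.81 mg/L·hr
IV tail: 24.52/0.423 = 57.967; AUC_iv,0→∞ = 203.81 + 57.967 = 261.777 mg/L·hr
Trapezoidal AUC_0→5.5 (intranasal spray):
  [0→0.5]: (0.00+10.13)/2 × 0.5 = 2.5325
  [0.5→3.5]: (10.13+4.14)/2 × 3 = 21.405
  [3.5→5.5]: (4.14+1.78)/2 × 2 = 5.92
  Sum = 29.8575 mg/L·hr
intranasal spray tail: 1.78/0.423 = 4.208; AUC_ev,0→∞ = 29.8575 + 4.208 = 34.0655 mg/L·hr
F = (AUC_ev/D_ev)/(AUC_iv/D_iv) = (34.0655/800)/(261.777/200) = 0.042581875/1.308885 = 0.0325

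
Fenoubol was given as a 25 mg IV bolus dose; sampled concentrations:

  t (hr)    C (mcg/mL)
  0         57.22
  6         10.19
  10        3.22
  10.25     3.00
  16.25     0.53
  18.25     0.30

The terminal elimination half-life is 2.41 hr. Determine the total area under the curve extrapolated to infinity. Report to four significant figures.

Trapezoidal AUC_0→18.25:
  [0→6]: (57.22+10.19)/2 × 6 = 202.23
  [6→10]: (10.19+3.22)/2 × 4 = 26.82
  [10→10.25]: (3.22+3.00)/2 × 0.25 = 0.7775
  [10.25→16.25]: (3.00+0.53)/2 × 6 = 10.59
  [16.25→18.25]: (0.53+0.30)/2 × 2 = 0.83
  Sum = 241.2475 mcg/mL·hr
k_e = ln2 / t½ = 0.693147 / 2.41 = 0.2876 hr^-1
Extrapolated tail: C_last / k_e = 0.30 / 0.2876 = 1.043
AUC_0→∞ = 241.2475 + 1.043 = 242.2905 mcg/mL·hr

AUC = 242.3 mcg/mL·hr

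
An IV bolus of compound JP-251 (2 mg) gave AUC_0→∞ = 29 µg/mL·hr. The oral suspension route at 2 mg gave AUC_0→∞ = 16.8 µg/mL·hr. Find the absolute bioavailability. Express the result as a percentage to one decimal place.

F = (AUC_ev / D_ev) / (AUC_iv / D_iv)
  = (16.8/2) / (29/2)
  = 8.4 / 14.5 = 0.5793
  = 57.93%

F = 57.9%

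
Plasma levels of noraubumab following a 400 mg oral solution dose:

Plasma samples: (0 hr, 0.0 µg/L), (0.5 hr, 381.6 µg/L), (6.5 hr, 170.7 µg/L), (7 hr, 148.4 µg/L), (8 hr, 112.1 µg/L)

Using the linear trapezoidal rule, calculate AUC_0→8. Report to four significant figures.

AUC = 1962 µg/L·hr

Trapezoidal AUC_0→8:
  [0→0.5]: (0.0+381.6)/2 × 0.5 = 95.4
  [0.5→6.5]: (381.6+170.7)/2 × 6 = 1656.9
  [6.5→7]: (170.7+148.4)/2 × 0.5 = 79.775
  [7→8]: (148.4+112.1)/2 × 1 = 130.25
  Sum = 1962.325 µg/L·hr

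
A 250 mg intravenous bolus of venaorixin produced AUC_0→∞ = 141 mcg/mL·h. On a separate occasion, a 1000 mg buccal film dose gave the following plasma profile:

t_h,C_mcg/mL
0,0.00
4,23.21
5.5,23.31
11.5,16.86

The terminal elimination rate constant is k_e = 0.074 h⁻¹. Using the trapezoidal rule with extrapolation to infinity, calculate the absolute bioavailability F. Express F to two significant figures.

F = 0.76

Trapezoidal AUC_0→11.5 (buccal film):
  [0→4]: (0.00+23.21)/2 × 4 = 46.42
  [4→5.5]: (23.21+23.31)/2 × 1.5 = 34.89
  [5.5→11.5]: (23.31+16.86)/2 × 6 = 120.51
  Sum = 201.82 mcg/mL·h
Tail: C_last/k_e = 16.86/0.074 = 227.838
AUC_0→∞ (buccal film) = 201.82 + 227.838 = 429.658 mcg/mL·h
F = (AUC_ev/D_ev)/(AUC_iv/D_iv) = (429.658/1000)/(141/250) = 0.429658/0.564 = 0.7618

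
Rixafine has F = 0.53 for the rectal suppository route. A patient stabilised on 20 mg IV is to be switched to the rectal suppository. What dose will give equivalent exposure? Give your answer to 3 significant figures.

For equal systemic exposure: F × D_ev = D_iv
D_ev = D_iv / F = 20 / 0.53 = 37.7358 mg

D_rectal = 37.7 mg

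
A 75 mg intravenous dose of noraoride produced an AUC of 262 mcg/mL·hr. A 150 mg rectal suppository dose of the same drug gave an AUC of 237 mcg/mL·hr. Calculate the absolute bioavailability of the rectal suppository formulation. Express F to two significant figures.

F = 0.45

F = (AUC_ev / D_ev) / (AUC_iv / D_iv)
  = (237/150) / (262/75)
  = 1.58 / 3.49333 = 0.4523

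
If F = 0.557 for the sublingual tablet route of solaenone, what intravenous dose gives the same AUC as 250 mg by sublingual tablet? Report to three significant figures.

Systemic exposure from an extravascular dose = F × D_ev, so the equivalent IV dose is F × D_ev.
D_iv = F × D_ev = 0.557 × 250 = 139.25 mg

D_iv = 139 mg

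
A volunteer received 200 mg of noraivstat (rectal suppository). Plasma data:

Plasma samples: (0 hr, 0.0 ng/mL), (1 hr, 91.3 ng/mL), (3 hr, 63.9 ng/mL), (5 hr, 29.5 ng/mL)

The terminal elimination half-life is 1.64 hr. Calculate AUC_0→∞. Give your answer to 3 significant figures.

Trapezoidal AUC_0→5:
  [0→1]: (0.0+91.3)/2 × 1 = 45.65
  [1→3]: (91.3+63.9)/2 × 2 = 155.2
  [3→5]: (63.9+29.5)/2 × 2 = 93.4
  Sum = 294.25 ng/mL·hr
k_e = ln2 / t½ = 0.693147 / 1.64 = 0.4227 hr^-1
Extrapolated tail: C_last / k_e = 29.5 / 0.4227 = 69.789
AUC_0→∞ = 294.25 + 69.789 = 364.039 ng/mL·hr

AUC = 364 ng/mL·hr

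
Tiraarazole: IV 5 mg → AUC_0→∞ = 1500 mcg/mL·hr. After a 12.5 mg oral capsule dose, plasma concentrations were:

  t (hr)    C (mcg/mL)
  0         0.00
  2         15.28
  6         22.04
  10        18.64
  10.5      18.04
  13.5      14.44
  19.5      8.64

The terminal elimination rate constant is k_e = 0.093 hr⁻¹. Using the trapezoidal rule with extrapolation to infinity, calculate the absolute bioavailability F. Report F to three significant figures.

Trapezoidal AUC_0→19.5 (oral capsule):
  [0→2]: (0.00+15.28)/2 × 2 = 15.28
  [2→6]: (15.28+22.04)/2 × 4 = 74.64
  [6→10]: (22.04+18.64)/2 × 4 = 81.36
  [10→10.5]: (18.64+18.04)/2 × 0.5 = 9.17
  [10.5→13.5]: (18.04+14.44)/2 × 3 = 48.72
  [13.5→19.5]: (14.44+8.64)/2 × 6 = 69.24
  Sum = 298.41 mcg/mL·hr
Tail: C_last/k_e = 8.64/0.093 = 92.903
AUC_0→∞ (oral capsule) = 298.41 + 92.903 = 391.313 mcg/mL·hr
F = (AUC_ev/D_ev)/(AUC_iv/D_iv) = (391.313/12.5)/(1500/5) = 31.30504/300 = 0.1044

F = 0.104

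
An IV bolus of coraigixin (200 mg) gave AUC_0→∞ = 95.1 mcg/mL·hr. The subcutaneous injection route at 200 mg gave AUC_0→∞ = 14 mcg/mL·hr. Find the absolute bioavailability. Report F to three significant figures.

F = (AUC_ev / D_ev) / (AUC_iv / D_iv)
  = (14/200) / (95.1/200)
  = 0.07 / 0.4755 = 0.1472

F = 0.147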